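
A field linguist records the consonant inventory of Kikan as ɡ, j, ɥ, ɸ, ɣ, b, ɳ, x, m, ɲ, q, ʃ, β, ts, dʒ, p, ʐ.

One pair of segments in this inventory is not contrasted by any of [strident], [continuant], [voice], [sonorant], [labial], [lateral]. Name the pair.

ɳ, ɲ

Both /ɳ/ and /ɲ/ are [−strident], [−continuant], [+voice], [+sonorant], [−labial], [−lateral]. Since the list omits [dorsal] — which does distinguish the retroflex nasal from the palatal nasal — this pair collapses; all other pairs remain distinct.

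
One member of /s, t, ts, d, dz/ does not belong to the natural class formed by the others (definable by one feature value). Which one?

s

The remaining segments after removing /s/ share [−continuant]; /s/ (voiceless alveolar fricative) is [+continuant]. For every other candidate removal, the leftover set fails to share any single feature value that the removed segment lacks.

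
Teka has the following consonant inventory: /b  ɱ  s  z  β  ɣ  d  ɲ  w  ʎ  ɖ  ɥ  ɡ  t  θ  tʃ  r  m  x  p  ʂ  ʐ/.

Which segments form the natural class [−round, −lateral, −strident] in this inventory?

b, ɱ, β, ɣ, d, ɲ, ɖ, ɡ, t, θ, r, m, x, p

Among the inventory, the [−round] segments are /b, ɱ, s, z, β, ɣ, d, ɲ, ʎ, ɖ, ɡ, t, θ, tʃ, r, m, x, p, ʂ, ʐ/.
Then [−lateral] gives /b, ɱ, s, z, β, ɣ, d, ɲ, ɖ, ɡ, t, θ, tʃ, r, m, x, p, ʂ, ʐ/.
Intersecting with [−strident] leaves /b, ɱ, β, ɣ, d, ɲ, ɖ, ɡ, t, θ, r, m, x, p/.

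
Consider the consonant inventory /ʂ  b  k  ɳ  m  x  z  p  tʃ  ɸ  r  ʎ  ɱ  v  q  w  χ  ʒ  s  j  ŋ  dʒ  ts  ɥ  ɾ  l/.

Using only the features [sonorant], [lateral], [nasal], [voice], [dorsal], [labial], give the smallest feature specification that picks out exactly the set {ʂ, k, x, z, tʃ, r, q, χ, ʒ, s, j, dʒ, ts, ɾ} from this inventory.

Every target segment is [−nasal], [−lateral], [−labial]; each remaining inventory member fails at least one of these. Each conjunct is needed — [−lateral, −labial] alone would also admit /ɳ, ŋ/; [−nasal, −labial] alone would also admit /ʎ, l/; [−nasal, −lateral] alone would also admit /b, p, ɸ, v, …/ — and no other combination of two listed features has exactly this extension, so three is the minimum.

[−nasal, −lateral, −labial]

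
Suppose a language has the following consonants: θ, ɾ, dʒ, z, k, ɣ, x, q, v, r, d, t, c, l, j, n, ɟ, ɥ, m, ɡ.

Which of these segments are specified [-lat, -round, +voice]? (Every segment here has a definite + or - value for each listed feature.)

Eliminate segments failing any feature: /θ, k, x, q, t, c/ are [-voice]; /l/ is [+lateral]; /ɥ/ is [+round]. The remaining /ɾ, dʒ, z, ɣ, v, r, d, j, n, ɟ, m, ɡ/ satisfy [-lateral], [-round], [+voice].

ɾ, dʒ, z, ɣ, v, r, d, j, n, ɟ, m, ɡ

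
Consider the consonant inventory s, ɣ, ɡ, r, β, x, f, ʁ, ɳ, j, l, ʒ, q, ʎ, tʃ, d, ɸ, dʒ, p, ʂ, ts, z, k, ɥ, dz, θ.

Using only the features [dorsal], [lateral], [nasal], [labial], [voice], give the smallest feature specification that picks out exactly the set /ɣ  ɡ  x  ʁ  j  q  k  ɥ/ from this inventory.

[-lateral, +dorsal]

/ɣ, ɡ, x, ʁ, j, q, k, ɥ/ are all [-lateral], [+dorsal], and no other segment in the inventory matches both values. Dropping any one of them over-generates: [+dorsal] alone would also admit /ʎ/; [-lateral] alone would also admit /s, r, β, f, …/. No other single listed feature picks out exactly this set either, so fewer than two features will not do.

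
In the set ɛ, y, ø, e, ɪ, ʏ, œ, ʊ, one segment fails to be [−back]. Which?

ʊ

/e, y, ø, œ, ɪ, ɛ, ʏ/ are all [−back]; /ʊ/ (high back rounded lax vowel) is [+back].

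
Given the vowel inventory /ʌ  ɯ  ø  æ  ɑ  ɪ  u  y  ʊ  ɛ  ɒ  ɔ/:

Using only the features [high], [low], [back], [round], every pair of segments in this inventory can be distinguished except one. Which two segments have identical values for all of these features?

On the given features, /u/ and /ʊ/ have an identical profile: [+high], [-low], [+back], [+round]. No other two segments in the inventory coincide on all 4 features. (They do differ in [tense], which is not among the given features.)

u, ʊ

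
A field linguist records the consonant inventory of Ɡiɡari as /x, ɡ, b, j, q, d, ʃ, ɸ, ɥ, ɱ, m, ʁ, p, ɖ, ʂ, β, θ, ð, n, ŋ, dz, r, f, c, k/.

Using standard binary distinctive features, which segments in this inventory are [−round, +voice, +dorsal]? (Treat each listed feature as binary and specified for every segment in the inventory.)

Eliminate segments failing any feature: /x, q, ʃ, ɸ, p, ʂ, θ, f, c, k/ are [−voice]; /b, d, ɱ, m, ɖ, β, ð, n, dz, r/ are [−dorsal]; /ɥ/ is [+round]. The remaining /ɡ, j, ʁ, ŋ/ satisfy [−round], [+voice], [+dorsal].

ɡ, j, ʁ, ŋ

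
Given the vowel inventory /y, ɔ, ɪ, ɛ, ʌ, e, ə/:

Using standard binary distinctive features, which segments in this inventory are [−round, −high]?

ɛ, ʌ, e, ə

Eliminate segments failing any feature: /y, ɔ/ are [+round]; /ɪ/ is [+high]. The remaining /ɛ, ʌ, e, ə/ satisfy [−round], [−high].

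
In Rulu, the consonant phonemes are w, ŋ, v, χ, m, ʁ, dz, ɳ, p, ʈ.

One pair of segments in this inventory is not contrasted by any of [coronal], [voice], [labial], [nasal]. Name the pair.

v, w

Both /v/ and /w/ are [−coronal], [+voice], [+labial], [−nasal]. Since the list omits [sonorant], [round] and [dorsal] — which do distinguish the voiced labiodental fricative from the labial-velar glide — this pair collapses; all other pairs remain distinct.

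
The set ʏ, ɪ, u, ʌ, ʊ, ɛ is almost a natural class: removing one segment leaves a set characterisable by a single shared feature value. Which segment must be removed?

The remaining segments after removing /u/ share [-tense]; /u/ (high back rounded tense vowel) is [+tense]. For every other candidate removal, the leftover set fails to share any single feature value that the removed segment lacks.

u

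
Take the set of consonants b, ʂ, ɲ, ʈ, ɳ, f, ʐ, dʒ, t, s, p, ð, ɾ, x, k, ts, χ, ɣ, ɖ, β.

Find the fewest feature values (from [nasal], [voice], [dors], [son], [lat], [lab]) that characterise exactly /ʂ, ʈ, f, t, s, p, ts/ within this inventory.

[−voice, −dors]

The class [−voice], [−dorsal] has exactly /ʂ, ʈ, f, t, s, p, ts/ as its extension in this inventory. No smaller conjunction from the listed features achieves this: [−dorsal] alone would also admit /b, ɳ, ʐ, dʒ, …/; [−voice] alone would also admit /x, k, χ/; and checking the remaining single features turns up none with this extension.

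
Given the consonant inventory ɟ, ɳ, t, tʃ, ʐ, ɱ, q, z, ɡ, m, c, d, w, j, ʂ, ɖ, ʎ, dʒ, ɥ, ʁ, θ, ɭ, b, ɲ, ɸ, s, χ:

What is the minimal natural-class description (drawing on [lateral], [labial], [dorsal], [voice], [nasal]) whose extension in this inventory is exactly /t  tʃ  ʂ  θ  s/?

[−voice, −labial, −dorsal]

The class [−voice], [−labial], [−dorsal] has exactly /t, tʃ, ʂ, θ, s/ as its extension in this inventory. No smaller conjunction from the listed features achieves this: [−labial, −dorsal] alone would also admit /ɳ, ʐ, z, d, …/; [−voice, −dorsal] alone would also admit /ɸ/; [−voice, −labial] alone would also admit /q, c, χ/; and checking the remaining two-feature bundles turns up none with this extension.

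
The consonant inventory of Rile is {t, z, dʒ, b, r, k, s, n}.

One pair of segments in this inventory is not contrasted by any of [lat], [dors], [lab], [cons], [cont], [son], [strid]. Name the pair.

On the given features, /s/ and /z/ have an identical profile: [−lateral], [−dorsal], [−labial], [+consonantal], [+continuant], [−sonorant], [+strident]. No other two segments in the inventory coincide on all 7 features. (They do differ in [voice], which is not among the given features.)

s, z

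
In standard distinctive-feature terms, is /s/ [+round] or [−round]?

/s/ is the voiceless alveolar fricative, hence [−round].

[−round]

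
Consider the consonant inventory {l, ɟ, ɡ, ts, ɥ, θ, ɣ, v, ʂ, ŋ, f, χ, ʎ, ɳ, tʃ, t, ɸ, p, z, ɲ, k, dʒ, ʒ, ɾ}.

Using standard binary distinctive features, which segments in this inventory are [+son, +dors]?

Eliminate segments failing any feature: /l, ɳ, ɾ/ are [-dorsal]; /ɟ, ɡ, ts, θ, ɣ, v, ʂ, f, χ, tʃ, t, ɸ, p, z, k, dʒ, ʒ/ are [-sonorant]. The remaining /ɥ, ŋ, ʎ, ɲ/ satisfy [+sonorant], [+dorsal].

ɥ, ŋ, ʎ, ɲ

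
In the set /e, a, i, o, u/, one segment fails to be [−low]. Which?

a

/a/ is the low unrounded vowel, which is [+low]; the rest — /o, u, e, i/ — are [−low].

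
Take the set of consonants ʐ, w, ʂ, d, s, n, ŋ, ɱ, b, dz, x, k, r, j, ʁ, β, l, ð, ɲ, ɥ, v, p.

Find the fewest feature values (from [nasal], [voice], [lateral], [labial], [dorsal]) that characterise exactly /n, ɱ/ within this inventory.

The class [+nasal], [−dorsal] has exactly /n, ɱ/ as its extension in this inventory. No smaller conjunction from the listed features achieves this: [−dorsal] alone would also admit /ʐ, ʂ, d, s, …/; [+nasal] alone would also admit /ŋ, ɲ/; and checking the remaining single features turns up none with this extension.

[+nasal, −dorsal]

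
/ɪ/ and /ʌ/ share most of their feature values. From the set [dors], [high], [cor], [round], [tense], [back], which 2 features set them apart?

/ɪ/ (high front unrounded lax vowel) and /ʌ/ (mid back unrounded lax vowel) agree on [+dorsal], [−coronal], [−round], [−tense]. They differ on [high] (/ɪ/ [+], /ʌ/ [−]), [back] (/ɪ/ [−], /ʌ/ [+]).

[high], [back]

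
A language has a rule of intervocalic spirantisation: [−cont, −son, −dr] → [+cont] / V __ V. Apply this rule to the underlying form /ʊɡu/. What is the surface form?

Only /ɡ/ occurs between two vowels (/ʊ/ __ /u/) and matches the structural description. It is a voiced velar stop, so [−cont, −son, −dr] holds; changing it to [+continuant] with all other features held fixed yields /ɣ/ (voiced velar fricative). No other segment meets both the structural description and the environment, so the output is [ʊɣu].

[ʊɣu]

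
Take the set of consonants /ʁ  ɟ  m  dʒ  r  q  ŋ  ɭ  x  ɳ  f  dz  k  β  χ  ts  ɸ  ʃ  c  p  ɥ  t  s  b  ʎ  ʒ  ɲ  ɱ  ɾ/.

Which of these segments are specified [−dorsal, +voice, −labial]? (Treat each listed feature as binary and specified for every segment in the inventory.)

dʒ, r, ɭ, ɳ, dz, ʒ, ɾ

Eliminate segments failing any feature: /ʁ, ɟ, q, ŋ, x, k, χ, c, ɥ, ʎ, ɲ/ are [+dorsal]; /m, β, b, ɱ/ are [+labial]; /f, ts, ɸ, ʃ, p, t, s/ are [−voice]. The remaining /dʒ, r, ɭ, ɳ, dz, ʒ, ɾ/ satisfy [−dorsal], [+voice], [−labial].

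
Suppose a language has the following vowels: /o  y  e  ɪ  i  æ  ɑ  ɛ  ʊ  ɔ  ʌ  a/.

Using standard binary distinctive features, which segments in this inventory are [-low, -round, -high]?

Among the inventory, the [-low] segments are /o, y, e, ɪ, i, ɛ, ʊ, ɔ, ʌ/.
Within that set, [-round] gives /e, ɪ, i, ɛ, ʌ/.
Intersecting with [-high] leaves /e, ɛ, ʌ/.

e, ɛ, ʌ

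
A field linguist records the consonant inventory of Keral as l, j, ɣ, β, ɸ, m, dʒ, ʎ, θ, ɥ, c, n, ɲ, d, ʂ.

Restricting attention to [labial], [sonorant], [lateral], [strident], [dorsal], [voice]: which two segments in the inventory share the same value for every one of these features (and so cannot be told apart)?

/ɲ/ (palatal nasal) and /j/ (palatal glide) are both [−labial], [+sonorant], [−lateral], [−strident], [+dorsal], [+voice], so none of the listed features separates them. (They do differ in [nasal] and [continuant], which are not among the given features.) Every other pair in the inventory differs on at least one listed feature.

ɲ, j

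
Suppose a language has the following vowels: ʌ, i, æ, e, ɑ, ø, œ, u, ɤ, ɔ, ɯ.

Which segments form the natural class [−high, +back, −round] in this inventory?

ʌ, ɑ, ɤ

Checking each segment against [−high], [+back], [−round]: /ʌ/ (mid back unrounded lax vowel), /ɑ/ (low back unrounded vowel), /ɤ/ (mid back unrounded tense vowel) satisfy every feature; every other segment in the inventory fails at least one.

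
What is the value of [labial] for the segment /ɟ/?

/ɟ/ is the voiced palatal stop. The feature [labial] marks segments articulated with one or both lips; /ɟ/ lacks this property, so it is [−labial].

[−labial]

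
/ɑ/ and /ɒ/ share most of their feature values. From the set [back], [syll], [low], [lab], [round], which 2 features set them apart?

[labial], [round]

The two segments share [+back], [+syllabic], [+low]. The only features from the list on which they differ: /ɑ/ is [−labial] while /ɒ/ is [+labial]; /ɑ/ is [−round] while /ɒ/ is [+round].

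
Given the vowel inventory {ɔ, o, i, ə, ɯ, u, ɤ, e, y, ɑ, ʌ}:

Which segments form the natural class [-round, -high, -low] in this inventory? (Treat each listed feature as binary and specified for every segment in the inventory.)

ə, ɤ, e, ʌ

Among the inventory, the [-round] segments are /i, ə, ɯ, ɤ, e, ɑ, ʌ/.
Then [-high] gives /ə, ɤ, e, ɑ, ʌ/.
Of those, [-low] leaves /ə, ɤ, e, ʌ/.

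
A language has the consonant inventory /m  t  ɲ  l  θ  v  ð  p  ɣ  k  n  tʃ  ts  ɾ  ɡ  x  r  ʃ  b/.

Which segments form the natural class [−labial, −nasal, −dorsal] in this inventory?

Eliminate segments failing any feature: /m, v, p, b/ are [+labial]; /ɲ, n/ are [+nasal]; /ɣ, k, ɡ, x/ are [+dorsal]. The remaining /t, l, θ, ð, tʃ, ts, ɾ, r, ʃ/ satisfy [−labial], [−nasal], [−dorsal].

t, l, θ, ð, tʃ, ts, ɾ, r, ʃ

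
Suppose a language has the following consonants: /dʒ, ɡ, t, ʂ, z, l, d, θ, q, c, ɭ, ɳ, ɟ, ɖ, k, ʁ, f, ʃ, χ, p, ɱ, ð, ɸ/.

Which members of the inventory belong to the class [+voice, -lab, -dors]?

Checking each segment against [+voice], [-labial], [-dorsal]: /dʒ/ (voiced postalveolar affricate), /z/ (voiced alveolar fricative), /l/ (alveolar lateral approximant), /d/ (voiced alveolar stop), /ɭ/ (retroflex lateral approximant), /ɳ/ (retroflex nasal), among others, satisfy every feature; every other segment in the inventory fails at least one.

dʒ, z, l, d, ɭ, ɳ, ɖ, ð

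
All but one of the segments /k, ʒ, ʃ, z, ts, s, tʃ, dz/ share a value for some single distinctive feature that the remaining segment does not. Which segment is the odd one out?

k

[strident] (equivalently [coronal], [dorsal]) groups all but one: /dz, ts, ʒ, s, tʃ, ʃ, z/ share [+strident] while /k/ (voiceless velar stop) alone is [−strident]. Removing any other segment would not leave a single-feature class that excludes it.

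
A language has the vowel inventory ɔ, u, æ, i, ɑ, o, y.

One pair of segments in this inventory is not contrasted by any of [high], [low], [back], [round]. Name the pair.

o, ɔ

On the given features, /o/ and /ɔ/ have an identical profile: [-high], [-low], [+back], [+round]. No other two segments in the inventory coincide on all 4 features. (They do differ in [tense], which is not among the given features.)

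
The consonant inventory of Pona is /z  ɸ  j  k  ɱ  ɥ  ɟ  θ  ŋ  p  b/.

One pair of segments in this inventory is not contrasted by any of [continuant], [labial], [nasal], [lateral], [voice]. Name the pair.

/z/ (voiced alveolar fricative) and /j/ (palatal glide) are both [+continuant], [−labial], [−nasal], [−lateral], [+voice], so none of the listed features separates them. (They do differ in [sonorant], [strident] and [dorsal], which are not among the given features.) Every other pair in the inventory differs on at least one listed feature.

z, j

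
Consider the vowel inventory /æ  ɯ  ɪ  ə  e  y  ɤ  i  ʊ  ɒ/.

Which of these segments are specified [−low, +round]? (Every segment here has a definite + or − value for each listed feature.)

Eliminate segments failing any feature: /æ, ɒ/ are [+low]; /ɯ, ɪ, ə, e, ɤ, i/ are [−round]. The remaining /y, ʊ/ satisfy [−low], [+round].

y, ʊ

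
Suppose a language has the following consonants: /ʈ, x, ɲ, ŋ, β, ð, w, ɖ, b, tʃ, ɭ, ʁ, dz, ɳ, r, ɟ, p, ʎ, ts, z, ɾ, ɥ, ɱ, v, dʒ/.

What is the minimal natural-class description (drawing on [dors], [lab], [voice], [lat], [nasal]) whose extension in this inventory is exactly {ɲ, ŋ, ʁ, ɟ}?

[+voice, −lat, −lab, +dors]

/ɲ, ŋ, ʁ, ɟ/ are all [+voice], [−lateral], [−labial], [+dorsal], and no other segment in the inventory matches all four values. Dropping any one of them over-generates: [−lateral, −labial, +dorsal] alone would also admit /x/; [+voice, −labial, +dorsal] alone would also admit /ʎ/; [+voice, −lateral, +dorsal] alone would also admit /w, ɥ/; [+voice, −lateral, −labial] alone would also admit /ð, ɖ, dz, ɳ, …/. No other combination of three listed features picks out exactly this set either, so fewer than four features will not do.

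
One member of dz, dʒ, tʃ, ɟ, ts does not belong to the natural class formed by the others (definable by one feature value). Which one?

[delayed release] (equivalently [strident], [dorsal]) groups all but one: /tʃ, ts, dz, dʒ/ share [+delayed release] while /ɟ/ (voiced palatal stop) alone is [−delayed release]. Removing any other segment would not leave a single-feature class that excludes it.

ɟ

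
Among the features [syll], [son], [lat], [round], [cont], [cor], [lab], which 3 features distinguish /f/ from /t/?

[continuant], [labial], [coronal]

/f/ is the voiceless labiodental fricative and /t/ is the voiceless alveolar stop. Both are [−syllabic], [−sonorant], [−lateral], [−round]. /f/ is [+continuant] while /t/ is [−continuant]; /f/ is [+labial] while /t/ is [−labial]; /f/ is [−coronal] while /t/ is [+coronal], so the distinguishing features are [continuant], [labial], [coronal].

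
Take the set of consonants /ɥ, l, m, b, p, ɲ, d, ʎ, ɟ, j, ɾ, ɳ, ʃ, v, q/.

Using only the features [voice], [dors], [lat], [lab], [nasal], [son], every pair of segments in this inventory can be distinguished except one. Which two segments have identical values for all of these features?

On the given features, /v/ and /b/ have an identical profile: [+voice], [−dorsal], [−lateral], [+labial], [−nasal], [−sonorant]. No other two segments in the inventory coincide on all 6 features. (They do differ in [continuant], which is not among the given features.)

v, b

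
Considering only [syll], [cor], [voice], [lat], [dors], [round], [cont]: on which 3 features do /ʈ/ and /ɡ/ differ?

/ʈ/ (voiceless retroflex stop) and /ɡ/ (voiced velar stop) agree on [-syllabic], [-lateral], [-round], [-continuant]. They differ on [voice] (/ʈ/ [-], /ɡ/ [+]), [coronal] (/ʈ/ [+], /ɡ/ [-]), [dorsal] (/ʈ/ [-], /ɡ/ [+]).

[voice], [coronal], [dorsal]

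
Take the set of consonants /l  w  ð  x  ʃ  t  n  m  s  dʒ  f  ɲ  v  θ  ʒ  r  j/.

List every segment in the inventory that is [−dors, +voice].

l, ð, n, m, dʒ, v, ʒ, r

Among the inventory, the [−dorsal] segments are /l, ð, ʃ, t, n, m, s, dʒ, f, v, θ, ʒ, r/.
Of those, [+voice] leaves /l, ð, n, m, dʒ, v, ʒ, r/.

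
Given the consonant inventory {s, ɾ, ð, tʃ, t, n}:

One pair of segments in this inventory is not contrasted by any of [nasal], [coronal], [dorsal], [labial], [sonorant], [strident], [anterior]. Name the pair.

t, ð

/t/ (voiceless alveolar stop) and /ð/ (voiced dental fricative) are both [−nasal], [+coronal], [−dorsal], [−labial], [−sonorant], [−strident], [+anterior], so none of the listed features separates them. (They do differ in [voice], [continuant] and [distributed], which are not among the given features.) Every other pair in the inventory differs on at least one listed feature.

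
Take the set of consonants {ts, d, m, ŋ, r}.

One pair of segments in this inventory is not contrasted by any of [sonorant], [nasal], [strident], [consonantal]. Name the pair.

m, ŋ

/m/ (bilabial nasal) and /ŋ/ (velar nasal) are both [+sonorant], [+nasal], [−strident], [+consonantal], so none of the listed features separates them. (They do differ in [labial] and [dorsal], which are not among the given features.) Every other pair in the inventory differs on at least one listed feature.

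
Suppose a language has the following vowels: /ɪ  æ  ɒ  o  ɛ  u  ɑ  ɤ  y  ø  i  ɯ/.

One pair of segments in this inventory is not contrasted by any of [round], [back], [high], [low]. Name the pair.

/i/ (high front unrounded tense vowel) and /ɪ/ (high front unrounded lax vowel) are both [−round], [−back], [+high], [−low], so none of the listed features separates them. (They do differ in [tense], which is not among the given features.) Every other pair in the inventory differs on at least one listed feature.

i, ɪ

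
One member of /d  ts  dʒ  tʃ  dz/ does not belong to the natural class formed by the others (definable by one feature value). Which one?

The remaining segments after removing /d/ share [+delayed release]; /d/ (voiced alveolar stop) is [−delayed release]. For every other candidate removal, the leftover set fails to share any single feature value that the removed segment lacks.

d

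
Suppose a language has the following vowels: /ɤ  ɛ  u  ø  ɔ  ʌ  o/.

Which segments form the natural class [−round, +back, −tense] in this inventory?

Among the inventory, the [−round] segments are /ɤ, ɛ, ʌ/.
Intersecting with [+back] gives /ɤ, ʌ/.
Within that set, [−tense] leaves /ʌ/.

ʌ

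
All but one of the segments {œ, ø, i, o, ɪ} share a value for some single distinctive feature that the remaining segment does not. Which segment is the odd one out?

o

[back] groups all but one: /œ, ø, ɪ, i/ share [−back] while /o/ (mid back rounded tense vowel) alone is [+back]. Removing any other segment would not leave a single-feature class that excludes it.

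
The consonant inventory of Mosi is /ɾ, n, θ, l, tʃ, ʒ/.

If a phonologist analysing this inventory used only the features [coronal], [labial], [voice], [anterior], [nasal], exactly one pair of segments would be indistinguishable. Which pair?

ɾ, l

Both /ɾ/ and /l/ are [+coronal], [-labial], [+voice], [+anterior], [-nasal]. Since the list omits [lateral] — which does distinguish the alveolar tap from the alveolar lateral approximant — this pair collapses; all other pairs remain distinct.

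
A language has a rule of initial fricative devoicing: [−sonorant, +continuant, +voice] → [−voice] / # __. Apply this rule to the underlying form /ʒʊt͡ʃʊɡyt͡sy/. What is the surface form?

/ʒ/ satisfies [−sonorant, +continuant, +voice] and sits in # __. The [−voice] counterpart of the voiced postalveolar fricative is /ʃ/. Other segments in /ʒʊt͡ʃʊɡyt͡sy/ either fail the structural description or are not in the environment, so the surface form is [ʃʊt͡ʃʊɡyt͡sy].

[ʃʊt͡ʃʊɡyt͡sy]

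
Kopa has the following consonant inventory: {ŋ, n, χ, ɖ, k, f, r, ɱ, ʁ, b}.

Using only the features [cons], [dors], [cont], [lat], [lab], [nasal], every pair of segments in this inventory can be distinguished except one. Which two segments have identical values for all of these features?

ʁ, χ

/ʁ/ (voiced uvular fricative) and /χ/ (voiceless uvular fricative) are both [+consonantal], [+dorsal], [+continuant], [−lateral], [−labial], [−nasal], so none of the listed features separates them. (They do differ in [voice], which is not among the given features.) Every other pair in the inventory differs on at least one listed feature.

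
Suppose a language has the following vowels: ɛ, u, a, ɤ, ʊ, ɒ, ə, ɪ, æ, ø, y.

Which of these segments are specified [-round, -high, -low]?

Among the inventory, the [-round] segments are /ɛ, a, ɤ, ə, ɪ, æ/.
Of those, [-high] gives /ɛ, a, ɤ, ə, æ/.
Within that set, [-low] leaves /ɛ, ɤ, ə/.

ɛ, ɤ, ə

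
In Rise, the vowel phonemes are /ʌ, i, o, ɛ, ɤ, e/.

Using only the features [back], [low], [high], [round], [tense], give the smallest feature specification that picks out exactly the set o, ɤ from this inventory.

[+back, +tense]

The class [+back], [+tense] has exactly /o, ɤ/ as its extension in this inventory. No smaller conjunction from the listed features achieves this: [+tense] alone would also admit /i, e/; [+back] alone would also admit /ʌ/; and checking the remaining single features turns up none with this extension.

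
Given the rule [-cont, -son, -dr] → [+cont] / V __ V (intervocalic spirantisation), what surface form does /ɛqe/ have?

[ɛχe]

Only /q/ occurs between two vowels (/ɛ/ __ /e/) and matches the structural description. It is a voiceless uvular stop, so [-cont, -son, -dr] holds; changing it to [+continuant] with all other features held fixed yields /χ/ (voiceless uvular fricative). No other segment meets both the structural description and the environment, so the output is [ɛχe].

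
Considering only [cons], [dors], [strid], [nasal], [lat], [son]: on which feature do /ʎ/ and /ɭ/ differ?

/ʎ/ (palatal lateral approximant) and /ɭ/ (retroflex lateral approximant) agree on [+consonantal], [−strident], [−nasal], [+lateral], [+sonorant]. They differ on [dorsal] (/ʎ/ [+], /ɭ/ [−]).

[dorsal]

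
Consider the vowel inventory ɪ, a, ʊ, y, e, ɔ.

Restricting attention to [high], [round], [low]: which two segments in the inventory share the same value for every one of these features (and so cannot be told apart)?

y, ʊ

Both /y/ and /ʊ/ are [+high], [+round], [−low]. Since the list omits [back] and [tense] — which do distinguish the high front rounded tense vowel from the high back rounded lax vowel — this pair collapses; all other pairs remain distinct.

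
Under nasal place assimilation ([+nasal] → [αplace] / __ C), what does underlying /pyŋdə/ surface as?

[pyndə]

The only nasal preceding a consonant is /ŋ/ before /d/. /d/ is [+coronal], so /ŋ/ → /n/, giving [pyndə].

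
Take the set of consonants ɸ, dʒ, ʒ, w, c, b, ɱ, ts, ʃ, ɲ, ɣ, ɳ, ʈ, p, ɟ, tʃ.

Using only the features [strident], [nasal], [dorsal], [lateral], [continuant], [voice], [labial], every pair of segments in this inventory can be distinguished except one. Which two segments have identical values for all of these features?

/tʃ/ (voiceless postalveolar affricate) and /ts/ (voiceless alveolar affricate) are both [+strident], [-nasal], [-dorsal], [-lateral], [-continuant], [-voice], [-labial], so none of the listed features separates them. (They do differ in [anterior] and [distributed], which are not among the given features.) Every other pair in the inventory differs on at least one listed feature.

tʃ, ts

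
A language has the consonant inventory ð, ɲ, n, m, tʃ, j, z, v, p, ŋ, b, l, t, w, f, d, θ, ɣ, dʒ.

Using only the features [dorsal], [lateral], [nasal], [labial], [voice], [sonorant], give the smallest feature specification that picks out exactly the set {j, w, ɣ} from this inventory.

Every target segment is [−nasal], [+dorsal]; each remaining inventory member fails at least one of these. Each conjunct is needed — [+dorsal] alone would also admit /ɲ, ŋ/; [−nasal] alone would also admit /ð, tʃ, z, v, …/ — and no other single listed feature has exactly this extension, so two is the minimum.

[−nasal, +dorsal]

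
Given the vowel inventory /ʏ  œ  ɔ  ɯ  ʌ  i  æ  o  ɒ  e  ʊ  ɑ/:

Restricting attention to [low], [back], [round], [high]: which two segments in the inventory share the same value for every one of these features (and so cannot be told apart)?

/o/ (mid back rounded tense vowel) and /ɔ/ (mid back rounded lax vowel) are both [−low], [+back], [+round], [−high], so none of the listed features separates them. (They do differ in [tense], which is not among the given features.) Every other pair in the inventory differs on at least one listed feature.

o, ɔ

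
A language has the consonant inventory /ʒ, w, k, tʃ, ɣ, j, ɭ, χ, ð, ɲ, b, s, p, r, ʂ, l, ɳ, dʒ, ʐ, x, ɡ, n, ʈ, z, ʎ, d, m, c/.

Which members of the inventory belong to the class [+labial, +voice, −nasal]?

w, b

Checking each segment against [+labial], [+voice], [−nasal]: /w/ (labial-velar glide), /b/ (voiced bilabial stop) satisfy every feature; every other segment in the inventory fails at least one.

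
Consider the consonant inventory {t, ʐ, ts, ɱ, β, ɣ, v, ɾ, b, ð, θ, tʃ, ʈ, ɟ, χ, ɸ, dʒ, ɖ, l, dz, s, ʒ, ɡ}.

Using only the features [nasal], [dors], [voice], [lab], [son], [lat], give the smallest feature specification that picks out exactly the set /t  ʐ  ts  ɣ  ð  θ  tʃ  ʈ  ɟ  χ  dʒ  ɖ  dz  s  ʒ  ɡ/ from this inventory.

[−son, −lab]

The class [−sonorant], [−labial] has exactly /t, ʐ, ts, ɣ, ð, θ, tʃ, ʈ, ɟ, χ, dʒ, ɖ, dz, s, ʒ, ɡ/ as its extension in this inventory. No smaller conjunction from the listed features achieves this: [−labial] alone would also admit /ɾ, l/; [−sonorant] alone would also admit /β, v, b, ɸ/; and checking the remaining single features turns up none with this extension.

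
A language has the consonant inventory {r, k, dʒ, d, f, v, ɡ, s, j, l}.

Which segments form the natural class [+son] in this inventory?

The [+sonorant] segments here are /r, j, l/; the remaining /k, dʒ, d, f, v, ɡ, s/ are [-sonorant].

r, j, l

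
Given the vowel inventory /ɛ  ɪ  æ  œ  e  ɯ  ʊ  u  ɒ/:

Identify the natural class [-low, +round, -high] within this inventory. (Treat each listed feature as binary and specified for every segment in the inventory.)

Eliminate segments failing any feature: /ɛ, ɪ, e, ɯ/ are [-round]; /æ, ɒ/ are [+low]; /ʊ, u/ are [+high]. The remaining /œ/ satisfy [-low], [+round], [-high].

œ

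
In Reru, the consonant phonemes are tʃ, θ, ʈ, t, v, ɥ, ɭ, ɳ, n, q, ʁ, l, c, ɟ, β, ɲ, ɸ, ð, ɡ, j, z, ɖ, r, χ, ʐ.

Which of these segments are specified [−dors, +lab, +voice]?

v, β

First, the [−dorsal] segments are /tʃ, θ, ʈ, t, v, ɭ, ɳ, n, l, β, ɸ, ð, z, ɖ, r, ʐ/.
Then [+labial] gives /v, β, ɸ/.
Intersecting with [+voice] leaves /v, β/.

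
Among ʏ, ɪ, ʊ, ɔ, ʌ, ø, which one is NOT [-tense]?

ø

/ʏ, ʊ, ʌ, ɔ, ɪ/ are all [-tense]; /ø/ (mid front rounded tense vowel) is [+tense].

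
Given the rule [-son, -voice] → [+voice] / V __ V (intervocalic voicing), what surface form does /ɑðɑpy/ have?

Only /p/ occurs between two vowels (/ɑ/ __ /y/) and matches the structural description. It is a voiceless bilabial stop, so [-son, -voice] holds; changing it to [+voice] with all other features held fixed yields /b/ (voiced bilabial stop). No other segment meets both the structural description and the environment, so the output is [ɑðɑby].

[ɑðɑby]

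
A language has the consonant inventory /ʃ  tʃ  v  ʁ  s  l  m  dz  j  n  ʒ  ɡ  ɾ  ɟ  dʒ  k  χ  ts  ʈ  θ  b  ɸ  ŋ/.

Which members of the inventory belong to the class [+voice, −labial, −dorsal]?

l, dz, n, ʒ, ɾ, dʒ

Eliminate segments failing any feature: /ʃ, tʃ, s, k, χ, ts, ʈ, θ, ɸ/ are [−voice]; /v, m, b/ are [+labial]; /ʁ, j, ɡ, ɟ, ŋ/ are [+dorsal]. The remaining /l, dz, n, ʒ, ɾ, dʒ/ satisfy [+voice], [−labial], [−dorsal].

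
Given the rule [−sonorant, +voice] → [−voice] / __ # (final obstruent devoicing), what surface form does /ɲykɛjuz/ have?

The only segment in the rule's environment that also matches [−sonorant, +voice] is /z/. Applying [−voice] turns the voiced alveolar fricative into /s/ (voiceless alveolar fricative), giving [ɲykɛjus].

[ɲykɛjus]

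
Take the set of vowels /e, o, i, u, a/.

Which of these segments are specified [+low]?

The feature [low] marks segments produced with the tongue body lowered. In this inventory /a/ has that property, so it is [+low]; /e, o, i, u/ are [−low].

a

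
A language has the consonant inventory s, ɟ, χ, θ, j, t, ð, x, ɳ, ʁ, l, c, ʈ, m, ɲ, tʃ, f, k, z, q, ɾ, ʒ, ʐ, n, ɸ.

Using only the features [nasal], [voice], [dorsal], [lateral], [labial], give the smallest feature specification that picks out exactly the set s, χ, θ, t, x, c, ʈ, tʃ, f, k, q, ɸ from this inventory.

The target set is precisely the extension of [−voice] in this inventory.

[−voice]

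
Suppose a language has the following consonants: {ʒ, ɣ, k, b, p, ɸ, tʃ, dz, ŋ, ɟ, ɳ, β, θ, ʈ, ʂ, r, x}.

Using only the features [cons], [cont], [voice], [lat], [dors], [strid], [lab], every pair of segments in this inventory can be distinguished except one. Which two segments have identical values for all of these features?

On the given features, /ŋ/ and /ɟ/ have an identical profile: [+consonantal], [−continuant], [+voice], [−lateral], [+dorsal], [−strident], [−labial]. No other two segments in the inventory coincide on all 7 features. (They do differ in [sonorant], [nasal] and [back], which are not among the given features.)

ŋ, ɟ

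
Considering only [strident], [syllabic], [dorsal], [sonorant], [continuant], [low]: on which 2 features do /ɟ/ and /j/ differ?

/ɟ/ is the voiced palatal stop and /j/ is the palatal glide. Both are [-strident], [-syllabic], [+dorsal], [-low]. /ɟ/ is [-sonorant] while /j/ is [+sonorant]; /ɟ/ is [-continuant] while /j/ is [+continuant], so the distinguishing features are [sonorant], [continuant].

[sonorant], [continuant]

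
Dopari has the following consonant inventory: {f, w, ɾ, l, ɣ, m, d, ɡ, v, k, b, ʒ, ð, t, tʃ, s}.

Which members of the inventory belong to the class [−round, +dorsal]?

ɣ, ɡ, k

Checking each segment against [−round], [+dorsal]: /ɣ/ (voiced velar fricative), /ɡ/ (voiced velar stop), /k/ (voiceless velar stop) satisfy every feature; every other segment in the inventory fails at least one.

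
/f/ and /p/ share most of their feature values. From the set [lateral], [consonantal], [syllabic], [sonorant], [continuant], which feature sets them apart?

The two segments share [−lateral], [+consonantal], [−syllabic], [−sonorant]. The only feature from the list on which they differ: /f/ is [+continuant] while /p/ is [−continuant].

[continuant]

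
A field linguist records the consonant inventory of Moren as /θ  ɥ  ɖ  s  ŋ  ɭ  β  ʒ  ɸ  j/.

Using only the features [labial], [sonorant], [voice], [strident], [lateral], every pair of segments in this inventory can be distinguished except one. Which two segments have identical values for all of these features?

/ŋ/ (velar nasal) and /j/ (palatal glide) are both [−labial], [+sonorant], [+voice], [−strident], [−lateral], so none of the listed features separates them. (They do differ in [nasal], [continuant] and [back], which are not among the given features.) Every other pair in the inventory differs on at least one listed feature.

ŋ, j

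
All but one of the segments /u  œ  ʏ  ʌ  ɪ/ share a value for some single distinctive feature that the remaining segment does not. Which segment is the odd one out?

u

/ʏ, ɪ, œ, ʌ/ are all [−tense], but /u/ (high back rounded tense vowel) is [+tense]. No other single segment can be removed to leave a set sharing one feature value that the removed segment lacks, so /u/ is the odd one out.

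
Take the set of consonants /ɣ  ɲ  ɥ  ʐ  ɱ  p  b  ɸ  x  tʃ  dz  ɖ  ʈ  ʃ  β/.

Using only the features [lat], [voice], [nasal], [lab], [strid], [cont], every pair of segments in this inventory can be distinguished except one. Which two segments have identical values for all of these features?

β, ɥ

/β/ (voiced bilabial fricative) and /ɥ/ (labial-palatal glide) are both [−lateral], [+voice], [−nasal], [+labial], [−strident], [+continuant], so none of the listed features separates them. (They do differ in [sonorant], [round] and [dorsal], which are not among the given features.) Every other pair in the inventory differs on at least one listed feature.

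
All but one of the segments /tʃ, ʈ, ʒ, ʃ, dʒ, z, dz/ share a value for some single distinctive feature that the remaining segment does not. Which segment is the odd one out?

ʈ

[strident] groups all but one: /dʒ, z, tʃ, ʃ, ʒ, dz/ share [+strident] while /ʈ/ (voiceless retroflex stop) alone is [−strident]. Removing any other segment would not leave a single-feature class that excludes it.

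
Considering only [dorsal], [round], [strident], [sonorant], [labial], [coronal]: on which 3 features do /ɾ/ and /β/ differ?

/ɾ/ (alveolar tap) and /β/ (voiced bilabial fricative) agree on [−dorsal], [−round], [−strident]. They differ on [sonorant] (/ɾ/ [+], /β/ [−]), [labial] (/ɾ/ [−], /β/ [+]), [coronal] (/ɾ/ [+], /β/ [−]).

[sonorant], [labial], [coronal]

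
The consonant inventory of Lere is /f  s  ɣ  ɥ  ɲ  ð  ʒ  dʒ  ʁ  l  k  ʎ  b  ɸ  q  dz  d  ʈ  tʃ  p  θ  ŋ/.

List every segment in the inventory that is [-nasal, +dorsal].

First, the [-nasal] segments are /f, s, ɣ, ɥ, ð, ʒ, dʒ, ʁ, l, k, ʎ, b, ɸ, q, dz, d, ʈ, tʃ, p, θ/.
Of those, [+dorsal] leaves /ɣ, ɥ, ʁ, k, ʎ, q/.

ɣ, ɥ, ʁ, k, ʎ, q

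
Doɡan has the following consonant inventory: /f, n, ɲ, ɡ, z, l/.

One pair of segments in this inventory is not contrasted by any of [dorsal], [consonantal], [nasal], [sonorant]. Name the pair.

On the given features, /f/ and /z/ have an identical profile: [−dorsal], [+consonantal], [−nasal], [−sonorant]. No other two segments in the inventory coincide on all 4 features. (They do differ in [voice], [labial] and [coronal], which are not among the given features.)

f, z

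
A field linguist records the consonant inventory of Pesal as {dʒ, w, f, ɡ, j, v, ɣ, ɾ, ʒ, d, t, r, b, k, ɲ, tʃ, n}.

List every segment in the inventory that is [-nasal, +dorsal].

w, ɡ, j, ɣ, k

Eliminate segments failing any feature: /dʒ, f, v, ɾ, ʒ, d, t, r, b, tʃ/ are [-dorsal]; /ɲ, n/ are [+nasal]. The remaining /w, ɡ, j, ɣ, k/ satisfy [-nasal], [+dorsal].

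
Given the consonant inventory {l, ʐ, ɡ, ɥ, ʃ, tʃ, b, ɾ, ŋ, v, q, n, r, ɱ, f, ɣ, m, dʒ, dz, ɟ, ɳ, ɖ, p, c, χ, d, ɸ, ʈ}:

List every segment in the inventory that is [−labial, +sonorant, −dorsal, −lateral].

Eliminate segments failing any feature: /l/ is [+lateral]; /ʐ, ɡ, ʃ, tʃ, q, ɣ, dʒ, dz, ɟ, ɖ, c, χ, d, ʈ/ are [−sonorant]; /ɥ, b, v, ɱ, f, m, p, ɸ/ are [+labial]; /ŋ/ is [+dorsal]. The remaining /ɾ, n, r, ɳ/ satisfy [−labial], [+sonorant], [−dorsal], [−lateral].

ɾ, n, r, ɳ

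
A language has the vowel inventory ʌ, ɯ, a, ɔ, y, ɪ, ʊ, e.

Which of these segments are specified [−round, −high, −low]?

ʌ, e

Eliminate segments failing any feature: /ɯ, ɪ/ are [+high]; /a/ is [+low]; /ɔ, y, ʊ/ are [+round]. The remaining /ʌ, e/ satisfy [−round], [−high], [−low].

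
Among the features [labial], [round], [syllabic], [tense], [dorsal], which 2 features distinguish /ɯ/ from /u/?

[labial], [round]

The two segments share [+syllabic], [+tense], [+dorsal]. The only features from the list on which they differ: /ɯ/ is [−labial] while /u/ is [+labial]; /ɯ/ is [−round] while /u/ is [+round].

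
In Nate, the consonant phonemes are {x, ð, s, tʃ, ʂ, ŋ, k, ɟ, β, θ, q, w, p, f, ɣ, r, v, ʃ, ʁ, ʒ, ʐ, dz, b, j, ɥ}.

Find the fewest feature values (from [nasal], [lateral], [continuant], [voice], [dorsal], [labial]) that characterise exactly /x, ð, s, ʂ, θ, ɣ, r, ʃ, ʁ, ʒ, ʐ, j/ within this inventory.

Every target segment is [+continuant], [−labial]; each remaining inventory member fails at least one of these. Each conjunct is needed — [−labial] alone would also admit /tʃ, ŋ, k, ɟ, …/; [+continuant] alone would also admit /β, w, f, v, …/ — and no other single listed feature has exactly this extension, so two is the minimum.

[+continuant, −labial]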